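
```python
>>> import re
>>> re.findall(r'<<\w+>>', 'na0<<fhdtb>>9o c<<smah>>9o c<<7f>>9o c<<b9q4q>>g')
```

['<<fhdtb>>', '<<smah>>', '<<7f>>', '<<b9q4q>>']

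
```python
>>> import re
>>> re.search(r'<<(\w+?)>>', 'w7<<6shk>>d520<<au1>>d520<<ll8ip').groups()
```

('6shk',)

The match spans [2:10] → '<<6shk>>'.
Captured: group 1 = '6shk'.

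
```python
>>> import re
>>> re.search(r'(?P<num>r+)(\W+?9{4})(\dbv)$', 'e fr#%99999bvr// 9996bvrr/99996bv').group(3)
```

'6bv'

This matches one or more of a literal 'r' (captured as 'num'); then one or more of a non-word character (lazy), then exactly 4 of a literal '9' (captured); then a digit, then the literal 'bv' (captured); then anchored at the end.
`search` walks the string left to right and returns the first match it finds.
The match spans [23:33] → 'rr/99996bv'.
Captured: group 1 = 'rr', group 2 = '/9999', group 3 = '6bv'.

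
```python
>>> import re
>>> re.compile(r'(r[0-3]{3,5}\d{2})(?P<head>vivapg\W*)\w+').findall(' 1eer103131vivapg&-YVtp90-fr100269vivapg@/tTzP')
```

[('r103131', 'vivapg&-'), ('r100269', 'vivapg@/')]

This matches the literal 'r', then 3 to 5 of a character in [0-3], then exactly 2 of a digit (captured); then the literal 'viv', then the literal 'apg', then zero or more of a non-word character (captured as 'head'); then one or more of a word character.
Scanning left to right: at [4:25] match 'r103131vivapg&-YVtp90', groups = ('r103131', 'vivapg&-'); at [27:46] match 'r100269vivapg@/tTzP', groups = ('r100269', 'vivapg@/').
With 2 capturing groups, `findall` returns a 2-tuple per match.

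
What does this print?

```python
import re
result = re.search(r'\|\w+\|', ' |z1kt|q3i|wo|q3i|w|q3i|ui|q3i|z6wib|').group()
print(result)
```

|z1kt|

`search` walks the string left to right and returns the first match it finds.
The match spans [1:7] → '|z1kt|'.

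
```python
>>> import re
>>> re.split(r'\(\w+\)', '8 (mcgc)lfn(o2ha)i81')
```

Matches to split on: at [2:8] → '(mcgc)'; at [11:17] → '(o2ha)'.
Splitting on the pattern gives 3 pieces.

['8 ', 'lfn', 'i81']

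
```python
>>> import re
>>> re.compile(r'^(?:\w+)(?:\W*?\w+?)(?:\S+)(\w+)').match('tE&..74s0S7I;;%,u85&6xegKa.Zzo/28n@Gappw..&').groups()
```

The pattern matches anchored at the start of the string; then one or more of a word character (non-capturing group); then zero or more of a non-word character (lazy), then one or more of a word character (lazy) (non-capturing group); then one or more of a non-whitespace character (non-capturing group); then one or more of a word character (captured).
`match` is anchored at position 0; if the pattern doesn't fit there, it returns None.
The match spans [0:40] → 'tE&..74s0S7I;;%,u85&6xegKa.Zzo/28n@Gappw'.
Captured: group 1 = 'w'.

('w',)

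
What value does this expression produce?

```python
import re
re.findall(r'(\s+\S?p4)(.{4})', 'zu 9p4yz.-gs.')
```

[(' 9p4', 'yz.-')]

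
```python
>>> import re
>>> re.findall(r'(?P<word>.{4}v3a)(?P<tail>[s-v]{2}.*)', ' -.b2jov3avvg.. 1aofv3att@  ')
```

Pattern: exactly 4 of any character, then the literal 'v3a' (captured as 'word'); then exactly 2 of a character in [s-v], then zero or more of any character (captured as 'tail').
Matches: at [3:28] match 'b2jov3avvg.. 1aofv3att@  ', groups = ('b2jov3a', 'vvg.. 1aofv3att@  ').
`findall` packs the 2 group values into a tuple for every match.

[('b2jov3a', 'vvg.. 1aofv3att@  ')]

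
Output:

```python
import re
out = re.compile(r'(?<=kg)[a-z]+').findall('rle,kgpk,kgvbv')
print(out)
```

['pk', 'vbv']

The `(?=…)`/`(?<=…)` assertion just peeks at neighbouring text; it doesn't advance the match position.
`findall` yields the raw match text (2 of them) because the pattern has no groups.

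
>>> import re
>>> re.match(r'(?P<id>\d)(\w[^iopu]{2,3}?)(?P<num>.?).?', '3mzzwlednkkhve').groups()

('3', 'mzz', 'w')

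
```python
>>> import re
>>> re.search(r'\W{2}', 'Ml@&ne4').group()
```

'@&'

The match spans [2:4] → '@&'.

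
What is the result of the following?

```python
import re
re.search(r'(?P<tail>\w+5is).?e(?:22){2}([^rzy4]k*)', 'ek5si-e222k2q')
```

Here no position works, so the call returns None.

None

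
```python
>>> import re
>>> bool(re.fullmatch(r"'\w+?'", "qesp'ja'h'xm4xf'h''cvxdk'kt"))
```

False

`re.fullmatch` requires the pattern to consume the entire string.
Here there's no way to consume every character, so the call returns None, and `bool(None)` is False.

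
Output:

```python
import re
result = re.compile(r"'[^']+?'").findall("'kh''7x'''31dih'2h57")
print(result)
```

Matches: at [0:4] → "'kh'"; at [4:8] → "'7x'"; at [9:16] → "'31dih'".
Since nothing is captured, `findall` lists the 3 matched substrings directly.

["'kh'", "'7x'", "'31dih'"]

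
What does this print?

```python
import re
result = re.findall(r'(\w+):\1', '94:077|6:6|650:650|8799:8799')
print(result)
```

['6', '650', '8799']

A backreference is literal: `\1` must see the identical characters the first group matched.
Matches: at [7:10] match '6:6', group 1 = '6'; at [11:18] match '650:650', group 1 = '650'; at [19:28] match '8799:8799', group 1 = '8799'.
One capturing group, so `findall` returns just the captured substring from each match — 3 in all.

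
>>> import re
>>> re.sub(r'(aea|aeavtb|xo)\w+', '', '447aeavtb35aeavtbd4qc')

'447'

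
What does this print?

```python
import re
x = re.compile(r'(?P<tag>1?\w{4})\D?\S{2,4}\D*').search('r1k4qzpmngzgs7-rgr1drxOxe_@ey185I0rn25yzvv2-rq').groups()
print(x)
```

('r1k4',)

Pattern: optionally the literal '1', then exactly 4 of a word character (captured as 'tag'); then optionally a non-digit, then 2 to 4 of a non-whitespace character, then zero or more of a non-digit.
Unlike `match`, `search` isn't anchored — it looks for the pattern anywhere in the string.
The match spans [0:13] → 'r1k4qzpmngzgs'.
Captured: group 1 = 'r1k4'.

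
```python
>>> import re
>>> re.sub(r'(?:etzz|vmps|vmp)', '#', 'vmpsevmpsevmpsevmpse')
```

'#e#e#e#e'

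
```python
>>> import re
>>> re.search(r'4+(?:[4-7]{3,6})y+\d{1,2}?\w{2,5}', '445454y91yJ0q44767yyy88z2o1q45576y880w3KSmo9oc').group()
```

This matches one or more of a literal '4'; then 3 to 6 of a character in [4-7] (non-capturing group); then one or more of the literal 'y', then 1 to 2 of a digit (lazy), then 2 to 5 of a word character.
`re.search` tries every starting position until one works.
The match spans [0:13] → '445454y91yJ0q'.

'445454y91yJ0q'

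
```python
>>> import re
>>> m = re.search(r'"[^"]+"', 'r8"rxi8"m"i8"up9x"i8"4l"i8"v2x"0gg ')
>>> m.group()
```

`search` walks the string left to right and returns the first match it finds.
The match spans [2:8] → '"rxi8"'.

'"rxi8"'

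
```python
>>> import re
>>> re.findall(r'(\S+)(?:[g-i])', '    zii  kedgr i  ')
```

['zi', 'ked']

This matches one or more of a non-whitespace character (captured); then a character in [g-i] (non-capturing group).
Scanning left to right: at [4:7] match 'zii', group 1 = 'zi'; at [9:13] match 'kedg', group 1 = 'ked'.
With a single group, `findall` returns only what that group captured — 2 items.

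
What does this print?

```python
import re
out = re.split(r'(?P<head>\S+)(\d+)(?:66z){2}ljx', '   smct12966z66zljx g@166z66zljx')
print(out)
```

['   ', 'smct12', '9', ' ', 'g@', '1', '']

Because the pattern has a capturing group, `split` also inserts each captured text between the pieces.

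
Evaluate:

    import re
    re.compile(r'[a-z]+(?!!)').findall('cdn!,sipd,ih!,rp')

['cd', 'sipd', 'i', 'rp']

Because the assertion is negative and zero-width, positions next to the forbidden text are skipped.
Walking the string: at [0:2] → 'cd'; at [5:9] → 'sipd'; at [10:11] → 'i'; at [14:16] → 'rp'.
No capturing groups, so `findall` returns the 4 full match strings.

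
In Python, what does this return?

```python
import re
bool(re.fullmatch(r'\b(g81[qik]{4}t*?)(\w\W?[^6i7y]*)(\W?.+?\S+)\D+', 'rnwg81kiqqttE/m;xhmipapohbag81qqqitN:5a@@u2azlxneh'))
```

The pattern matches a word boundary (`\b`, zero-width); then the literal 'g81', then exactly 4 of one of [qik], then zero or more of the literal 't' (lazy) (captured); then a word character, then optionally a non-word character, then zero or more of any character except [6i7y] (captured); then optionally a non-word character, then one or more of any character (lazy), then one or more of a non-whitespace character (captured); then one or more of a non-digit.
`re.fullmatch` is like wrapping the pattern in `^…$` (in single-line mode).
Here the string isn't matched end-to-end, so the call returns None, and `bool(None)` is False.

False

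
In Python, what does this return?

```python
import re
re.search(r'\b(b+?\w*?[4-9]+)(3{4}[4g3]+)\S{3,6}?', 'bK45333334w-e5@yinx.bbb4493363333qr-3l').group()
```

'bK45333334w-e'

The match spans [0:13] → 'bK45333334w-e'.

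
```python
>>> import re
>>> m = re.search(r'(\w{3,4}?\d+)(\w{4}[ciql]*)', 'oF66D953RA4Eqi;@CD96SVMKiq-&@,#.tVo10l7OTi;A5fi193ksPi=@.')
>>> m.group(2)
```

Pattern: 3 to 4 of a word character (lazy), then one or more of a digit (captured); then exactly 4 of a word character, then zero or more of one of [ciql] (captured).
`search` walks the string left to right and returns the first match it finds.
The match spans [0:8] → 'oF66D953'.
Captured: group 1 = 'oF66', group 2 = 'D953'.

'D953'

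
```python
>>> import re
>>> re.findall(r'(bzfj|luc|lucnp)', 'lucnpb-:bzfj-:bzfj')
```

`|` is ordered: at each position the engine commits to the first alternative that works.
Scanning left to right: at [0:3] match 'luc', group 1 = 'luc'; at [8:12] match 'bzfj', group 1 = 'bzfj'; at [14:18] match 'bzfj', group 1 = 'bzfj'.
With a single group, `findall` returns only what that group captured — 3 items.

['luc', 'bzfj', 'bzfj']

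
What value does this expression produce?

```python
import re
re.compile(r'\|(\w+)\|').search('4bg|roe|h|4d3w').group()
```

'|roe|'

The match spans [3:8] → '|roe|'.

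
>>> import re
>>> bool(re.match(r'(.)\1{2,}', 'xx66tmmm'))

The backreference `\1` re-matches whatever the first group consumed, character for character.
`match` is anchored at position 0; if the pattern doesn't fit there, it returns None.
Here the string doesn't start with a match, so the call returns None, and `bool(None)` is False.

False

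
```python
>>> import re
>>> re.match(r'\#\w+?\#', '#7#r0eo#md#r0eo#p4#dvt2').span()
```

`match` is anchored at position 0; if the pattern doesn't fit there, it returns None.
The match spans [0:3] → '#7#'.

(0, 3)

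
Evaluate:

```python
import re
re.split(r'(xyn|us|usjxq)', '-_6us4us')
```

['-_6', 'us', '4', 'us', '']

With a capturing group present, the delimiter's captured portion is kept in the result list.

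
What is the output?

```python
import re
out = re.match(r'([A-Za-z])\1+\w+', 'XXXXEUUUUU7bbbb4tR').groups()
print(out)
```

The match spans [0:18] → 'XXXXEUUUUU7bbbb4tR'.
Captured: group 1 = 'X'.

('X',)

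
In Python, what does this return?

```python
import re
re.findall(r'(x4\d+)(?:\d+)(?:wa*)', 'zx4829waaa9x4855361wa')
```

Because there's exactly one group, `findall` drops the full match and keeps group 1 from each hit.

['x482', 'x485536']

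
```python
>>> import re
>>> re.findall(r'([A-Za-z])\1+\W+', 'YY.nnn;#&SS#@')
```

The backreference `\1` re-matches whatever the first group consumed, character for character.
Matches: at [0:3] match 'YY.', group 1 = 'Y'; at [3:9] match 'nnn;#&', group 1 = 'n'; at [9:13] match 'SS#@', group 1 = 'S'.
One capturing group, so `findall` returns just the captured substring from each match — 3 in all.

['Y', 'n', 'S']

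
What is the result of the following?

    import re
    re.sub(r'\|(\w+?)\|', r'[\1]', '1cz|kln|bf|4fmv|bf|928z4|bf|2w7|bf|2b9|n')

Matches: at [3:8] → '|kln|'; at [10:16] → '|4fmv|'; at [18:25] → '|928z4|'; at [27:32] → '|2w7|'; at [34:39] → '|2b9|'.
The replacement refers to a captured group, so each match is rewritten using its own captured text.

'1cz[kln]bf[4fmv]bf[928z4]bf[2w7]bf[2b9]n'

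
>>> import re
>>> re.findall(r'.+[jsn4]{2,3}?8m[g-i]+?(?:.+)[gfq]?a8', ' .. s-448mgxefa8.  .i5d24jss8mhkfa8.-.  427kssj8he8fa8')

[' .. s-448mgxefa8.  .i5d24jss8mhkfa8.-.  427kssj8he8fa8']

This matches one or more of any character; then 2 to 3 of one of [jsn4] (lazy), then the literal '8m'; then one or more of a character in [g-i] (lazy); then one or more of any character (non-capturing group); then optionally one of [gfq], then the literal 'a8'.
Walking the string: at [0:54] → ' .. s-448mgxefa8.  .i5d24jss8mhkfa8.-.  427kssj8he8fa8'.
No capturing groups, so `findall` returns the 1 full match string.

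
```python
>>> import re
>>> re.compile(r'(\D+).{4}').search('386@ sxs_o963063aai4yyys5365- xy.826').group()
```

This matches one or more of a non-digit (captured); then exactly 4 of any character.
`search` walks the string left to right and returns the first match it finds.
The match spans [3:14] → '@ sxs_o9630'.
Captured: group 1 = '@ sxs_o'.

'@ sxs_o9630'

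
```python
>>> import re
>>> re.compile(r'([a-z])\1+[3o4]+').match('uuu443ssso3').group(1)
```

'u'

The match spans [0:6] → 'uuu443'.
Captured: group 1 = 'u'.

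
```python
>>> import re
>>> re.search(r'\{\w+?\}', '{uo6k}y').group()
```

'{uo6k}'

The match spans [0:6] → '{uo6k}'.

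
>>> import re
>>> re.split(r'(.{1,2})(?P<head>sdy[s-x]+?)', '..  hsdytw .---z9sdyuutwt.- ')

['.. ', ' h', 'sdyt', 'w .---', 'z9', 'sdyu', 'utwt.- ']

A `+?`/`*?`/`{m,n}?` starts at its minimum and grows only as far as needed for what follows to match.
The group in the pattern means `split` returns the separators' captures alongside the pieces.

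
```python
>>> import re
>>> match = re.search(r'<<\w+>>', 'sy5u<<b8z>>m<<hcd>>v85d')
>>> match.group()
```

The match spans [4:11] → '<<b8z>>'.

'<<b8z>>'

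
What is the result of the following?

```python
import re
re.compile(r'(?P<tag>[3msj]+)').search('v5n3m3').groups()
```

('3m3',)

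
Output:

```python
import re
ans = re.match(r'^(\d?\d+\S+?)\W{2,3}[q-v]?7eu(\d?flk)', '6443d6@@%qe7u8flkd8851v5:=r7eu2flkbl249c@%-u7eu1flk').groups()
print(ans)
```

('6443d6@@%qe7u8flkd8851v5', '2flk')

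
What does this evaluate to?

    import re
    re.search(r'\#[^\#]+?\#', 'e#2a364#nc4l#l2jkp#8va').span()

(1, 8)

The match spans [1:8] → '#2a364#'.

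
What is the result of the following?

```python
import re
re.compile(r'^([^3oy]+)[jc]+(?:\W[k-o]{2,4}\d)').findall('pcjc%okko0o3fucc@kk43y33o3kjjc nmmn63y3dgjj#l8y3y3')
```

This matches anchored at the start of the string; then one or more of any character except [3oy] (captured); then one or more of one of [jc]; then a non-word character, then 2 to 4 of a character in [k-o], then a digit (non-capturing group).
`findall` collects group 1 from the one match (1 total).

['pcj']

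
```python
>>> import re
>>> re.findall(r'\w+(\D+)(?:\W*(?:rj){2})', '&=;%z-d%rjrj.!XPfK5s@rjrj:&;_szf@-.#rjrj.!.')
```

Pattern: one or more of a word character; then one or more of a non-digit (captured); then zero or more of a non-word character, then the literal 'rj' repeated 2 times (non-capturing group).
`findall` collects group 1 from each match (2 total).

['-d%', '@rjrj:&;_szf@-.#']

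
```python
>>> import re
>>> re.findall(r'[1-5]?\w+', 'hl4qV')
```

Pattern: optionally a character in [1-5]; then one or more of a word character.
`findall` yields the raw match text (1 of them) because the pattern has no groups.

['hl4qV']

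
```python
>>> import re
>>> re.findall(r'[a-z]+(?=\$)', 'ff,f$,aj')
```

The lookaround is zero-width — it requires the adjacent text to match without consuming it, so the asserted text isn't part of the match.
Since nothing is captured, `findall` lists the 1 matched substring directly.

['f']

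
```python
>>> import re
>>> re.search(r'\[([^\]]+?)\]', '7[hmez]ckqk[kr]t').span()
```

Unlike `match`, `search` isn't anchored — it looks for the pattern anywhere in the string.
The match spans [1:7] → '[hmez]'.
Captured: group 1 = 'hmez'.

(1, 7)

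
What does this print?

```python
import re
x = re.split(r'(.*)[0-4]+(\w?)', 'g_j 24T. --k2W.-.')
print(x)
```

['', 'g_j 24T. --k', 'W', '.-.']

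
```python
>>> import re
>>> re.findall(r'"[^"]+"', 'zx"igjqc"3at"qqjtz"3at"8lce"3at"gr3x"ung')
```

['"igjqc"', '"qqjtz"', '"8lce"', '"gr3x"']

With no groups in the pattern, `findall` gives back each whole match — 4 here.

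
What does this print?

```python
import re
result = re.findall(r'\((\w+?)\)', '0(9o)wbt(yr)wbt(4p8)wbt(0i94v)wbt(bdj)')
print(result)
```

['9o', 'yr', '4p8', '0i94v', 'bdj']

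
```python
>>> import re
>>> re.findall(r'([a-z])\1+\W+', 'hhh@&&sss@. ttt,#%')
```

['h', 's', 't']

A backreference is literal: `\1` must see the identical characters the first group matched.
Walking the string: at [0:6] match 'hhh@&&', group 1 = 'h'; at [6:12] match 'sss@. ', group 1 = 's'; at [12:18] match 'ttt,#%', group 1 = 't'.
Because there's exactly one group, `findall` drops the full match and keeps group 1 from each hit.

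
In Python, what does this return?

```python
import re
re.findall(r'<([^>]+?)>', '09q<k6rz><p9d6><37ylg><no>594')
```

Matches: at [3:9] match '<k6rz>', group 1 = 'k6rz'; at [9:15] match '<p9d6>', group 1 = 'p9d6'; at [15:22] match '<37ylg>', group 1 = '37ylg'; at [22:26] match '<no>', group 1 = 'no'.
With a single group, `findall` returns only what that group captured — 4 items.

['k6rz', 'p9d6', '37ylg', 'no']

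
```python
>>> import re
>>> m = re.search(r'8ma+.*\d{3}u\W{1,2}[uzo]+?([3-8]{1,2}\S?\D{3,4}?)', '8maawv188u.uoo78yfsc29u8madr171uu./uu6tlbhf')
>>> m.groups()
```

('78yfsc',)

The match spans [0:20] → '8maawv188u.uoo78yfsc'.
Captured: group 1 = '78yfsc'.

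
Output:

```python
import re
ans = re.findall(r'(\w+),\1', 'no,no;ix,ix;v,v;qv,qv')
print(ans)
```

['no', 'ix', 'v', 'qv']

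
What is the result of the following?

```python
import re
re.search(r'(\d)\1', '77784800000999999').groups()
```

`\1` is not a pattern — it's the concrete string captured by group 1, re-applied verbatim.
`search` walks the string left to right and returns the first match it finds.
The match spans [0:2] → '77'.
Captured: group 1 = '7'.

('7',)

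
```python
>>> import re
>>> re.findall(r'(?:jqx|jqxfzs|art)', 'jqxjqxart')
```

No capturing groups, so `findall` returns the 3 full match strings.

['jqx', 'jqx', 'art']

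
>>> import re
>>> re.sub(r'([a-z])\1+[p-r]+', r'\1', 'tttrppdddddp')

A backreference is literal: `\1` must see the identical characters the first group matched.
`\1` in the replacement pulls in group 1's text for each match.

'td'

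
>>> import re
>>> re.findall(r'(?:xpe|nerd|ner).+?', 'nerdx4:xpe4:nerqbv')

Alternation isn't longest-match — the leftmost alternative that fits at this position is chosen.
Matches: at [0:5] → 'nerdx'; at [7:11] → 'xpe4'; at [12:16] → 'nerq'.
Since nothing is captured, `findall` lists the 3 matched substrings directly.

['nerdx', 'xpe4', 'nerq']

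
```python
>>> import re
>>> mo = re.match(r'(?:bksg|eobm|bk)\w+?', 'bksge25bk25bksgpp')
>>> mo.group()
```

'bksge'

The regex engine tests alternatives in the order written; an earlier branch that matches wins even if a later one would match more.
With `match`, the pattern is implicitly anchored at the beginning.
The match spans [0:5] → 'bksge'.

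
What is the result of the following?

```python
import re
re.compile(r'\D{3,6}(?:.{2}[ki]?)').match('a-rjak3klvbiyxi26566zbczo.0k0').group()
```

'a-rjak3k'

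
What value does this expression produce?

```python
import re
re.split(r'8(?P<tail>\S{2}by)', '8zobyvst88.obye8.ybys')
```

This matches a literal '8'; then exactly 2 of a non-whitespace character, then the literal 'by' (captured as 'tail').
With a capturing group present, the delimiter's captured portion is kept in the result list.

['', 'zoby', 'vst8', '.oby', 'e', '.yby', 's']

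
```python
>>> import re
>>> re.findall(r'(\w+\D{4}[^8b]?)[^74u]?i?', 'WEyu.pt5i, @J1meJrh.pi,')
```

Pattern: one or more of a word character, then exactly 4 of a non-digit, then optionally any character except [8b] (captured); then optionally any character except [74u], then optionally the literal 'i'.
Matches: at [0:9] match 'WEyu.pt5i', group 1 = 'WEyu.pt5'; at [12:23] match 'J1meJrh.pi,', group 1 = 'J1meJrh.pi,'.
With a single group, `findall` returns only what that group captured — 2 items.

['WEyu.pt5', 'J1meJrh.pi,']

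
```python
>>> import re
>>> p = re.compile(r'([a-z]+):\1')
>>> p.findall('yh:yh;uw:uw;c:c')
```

After group 1 captures some text, `\1` only succeeds where that same text appears again.
Walking the string: at [0:5] match 'yh:yh', group 1 = 'yh'; at [6:11] match 'uw:uw', group 1 = 'uw'; at [12:15] match 'c:c', group 1 = 'c'.
`findall` collects group 1 from each match (3 total).

['yh', 'uw', 'c']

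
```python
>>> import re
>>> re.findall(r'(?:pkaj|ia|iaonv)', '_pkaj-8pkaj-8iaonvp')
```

`|` is ordered: at each position the engine commits to the first alternative that works.
Since nothing is captured, `findall` lists the 3 matched substrings directly.

['pkaj', 'pkaj', 'ia']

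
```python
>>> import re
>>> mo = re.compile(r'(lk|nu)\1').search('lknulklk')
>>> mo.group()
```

'lklk'

The backreference `\1` re-matches whatever the first group consumed, character for character.
`re.search` scans for the first position where the pattern succeeds.
The match spans [4:8] → 'lklk'.
Captured: group 1 = 'lk'.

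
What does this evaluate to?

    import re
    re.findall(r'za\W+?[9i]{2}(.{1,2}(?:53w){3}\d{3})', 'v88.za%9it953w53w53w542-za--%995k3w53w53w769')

['t953w53w53w542']

One capturing group, so `findall` returns just the captured substring from the one match — 1 in all.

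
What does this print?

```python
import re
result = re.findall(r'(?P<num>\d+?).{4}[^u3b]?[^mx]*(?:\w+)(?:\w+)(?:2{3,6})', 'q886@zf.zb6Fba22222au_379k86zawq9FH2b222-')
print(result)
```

['8']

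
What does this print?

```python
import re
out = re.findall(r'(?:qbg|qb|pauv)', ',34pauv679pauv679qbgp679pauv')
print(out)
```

['pauv', 'pauv', 'qbg', 'pauv']

Branches in `(...|...)` are attempted left-to-right; the first branch that allows the whole pattern to succeed is taken.
`findall` yields the raw match text (4 of them) because the pattern has no groups.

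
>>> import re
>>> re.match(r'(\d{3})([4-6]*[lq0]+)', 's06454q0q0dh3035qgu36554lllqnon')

None

The pattern matches exactly 3 of a digit (captured); then zero or more of a character in [4-6], then one or more of one of [lq0] (captured).
`re.match` won't scan ahead — the pattern has to work from the very first character.
Here the pattern fails at index 0, so the call returns None.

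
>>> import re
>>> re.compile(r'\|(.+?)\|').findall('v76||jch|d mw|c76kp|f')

['|jch', 'c76kp']

Lazy quantifiers expand one character at a time until the remainder of the pattern can match.
Scanning left to right: at [3:9] match '||jch|', group 1 = '|jch'; at [13:20] match '|c76kp|', group 1 = 'c76kp'.
`findall` collects group 1 from each match (2 total).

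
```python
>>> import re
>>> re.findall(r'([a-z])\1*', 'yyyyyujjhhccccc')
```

The backreference `\1` re-matches whatever the first group consumed, character for character.
Matches: at [0:5] match 'yyyyy', group 1 = 'y'; at [5:6] match 'u', group 1 = 'u'; at [6:8] match 'jj', group 1 = 'j'; at [8:10] match 'hh', group 1 = 'h'; at [10:15] match 'ccccc', group 1 = 'c'.
Because there's exactly one group, `findall` drops the full match and keeps group 1 from each hit.

['y', 'u', 'j', 'h', 'c']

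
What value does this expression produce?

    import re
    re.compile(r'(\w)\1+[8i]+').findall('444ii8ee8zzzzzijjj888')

The backreference `\1` re-matches whatever the first group consumed, character for character.
`findall` collects group 1 from each match (4 total).

['4', 'e', 'z', 'j']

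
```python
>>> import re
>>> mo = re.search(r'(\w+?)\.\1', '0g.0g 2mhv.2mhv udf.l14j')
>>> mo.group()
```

A backreference is literal: `\1` must see the identical characters the first group matched.
The match spans [0:5] → '0g.0g'.

'0g.0g'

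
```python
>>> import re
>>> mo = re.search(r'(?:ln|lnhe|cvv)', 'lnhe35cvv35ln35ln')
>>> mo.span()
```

(0, 2)

Branches in `(...|...)` are attempted left-to-right; the first branch that allows the whole pattern to succeed is taken.
`search` walks the string left to right and returns the first match it finds.
The match spans [0:2] → 'ln'.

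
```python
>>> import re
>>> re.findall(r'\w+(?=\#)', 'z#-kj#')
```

['z', 'kj']

The positive lookaround only admits positions where the adjacent text matches; those characters stay outside the span.
With no groups in the pattern, `findall` gives back each whole match — 2 here.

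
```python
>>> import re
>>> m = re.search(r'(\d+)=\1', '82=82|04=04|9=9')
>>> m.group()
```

'82=82'

`\1` is not a pattern — it's the concrete string captured by group 1, re-applied verbatim.
Unlike `match`, `search` isn't anchored — it looks for the pattern anywhere in the string.
The match spans [0:5] → '82=82'.
Captured: group 1 = '82'.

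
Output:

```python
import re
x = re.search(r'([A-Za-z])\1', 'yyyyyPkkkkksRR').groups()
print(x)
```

`\1` is not a pattern — it's the concrete string captured by group 1, re-applied verbatim.
`re.search` tries every starting position until one works.
The match spans [0:2] → 'yy'.
Captured: group 1 = 'y'.

('y',)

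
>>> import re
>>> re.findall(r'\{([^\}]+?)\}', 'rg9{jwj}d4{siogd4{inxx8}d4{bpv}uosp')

['jwj', 'siogd4{inxx8', 'bpv']

Scanning left to right: at [3:8] match '{jwj}', group 1 = 'jwj'; at [10:24] match '{siogd4{inxx8}', group 1 = 'siogd4{inxx8'; at [26:31] match '{bpv}', group 1 = 'bpv'.
With a single group, `findall` returns only what that group captured — 3 items.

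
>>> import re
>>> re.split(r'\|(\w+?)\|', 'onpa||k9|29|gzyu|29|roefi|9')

['onpa|', 'k9', '29', 'gzyu', '29', 'roefi', '9']

Matches to split on: at [5:9] → '|k9|'; at [11:17] → '|gzyu|'; at [19:26] → '|roefi|'.
Because the pattern has a capturing group, `split` also inserts each captured text between the pieces.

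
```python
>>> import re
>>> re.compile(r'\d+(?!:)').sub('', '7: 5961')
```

Because the assertion is negative and zero-width, positions next to the forbidden text are skipped.
Matches: at [3:7] → '5961'.
`sub` substitutes '' at each match site.

'7: '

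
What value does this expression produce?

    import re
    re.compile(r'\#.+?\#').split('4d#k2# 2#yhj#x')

['4d', ' 2', 'x']

Each match becomes a cut point; 3 segments remain.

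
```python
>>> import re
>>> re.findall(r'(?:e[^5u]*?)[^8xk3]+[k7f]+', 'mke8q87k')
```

This matches the literal 'e', then zero or more of any character except [5u] (lazy) (non-capturing group); then one or more of any character except [8xk3]; then one or more of one of [k7f].
Since nothing is captured, `findall` lists the 1 matched substring directly.

['e8q87k']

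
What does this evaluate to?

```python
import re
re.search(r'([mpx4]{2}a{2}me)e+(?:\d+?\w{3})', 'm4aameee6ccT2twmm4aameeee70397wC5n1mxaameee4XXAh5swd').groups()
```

('m4aame',)

Pattern: exactly 2 of one of [mpx4], then exactly 2 of the literal 'a', then the literal 'me' (captured); then one or more of a literal 'e'; then one or more of a digit (lazy), then exactly 3 of a word character (non-capturing group).
`re.search` tries every starting position until one works.
The match spans [0:12] → 'm4aameee6ccT'.
Captured: group 1 = 'm4aame'.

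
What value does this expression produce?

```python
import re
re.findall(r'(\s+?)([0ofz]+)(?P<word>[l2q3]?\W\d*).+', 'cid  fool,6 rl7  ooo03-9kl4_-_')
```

[('  ', 'foo', 'l,6')]

With 3 capturing groups, `findall` returns a 3-tuple per match.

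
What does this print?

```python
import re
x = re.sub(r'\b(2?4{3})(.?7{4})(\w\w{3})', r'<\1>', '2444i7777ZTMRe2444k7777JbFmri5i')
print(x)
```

<2444>e2444k7777JbFmri5i

This matches a word boundary (`\b`, zero-width); then optionally a literal '2', then exactly 3 of the literal '4' (captured); then optionally any character, then exactly 4 of the literal '7' (captured); then a word character, then exactly 3 of a word character (captured).
Matches: at [0:13] → '2444i7777ZTMR'.
The replacement refers to a captured group, so each match is rewritten using its own captured text.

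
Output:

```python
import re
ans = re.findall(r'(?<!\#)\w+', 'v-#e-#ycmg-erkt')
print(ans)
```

['v', 'cmg', 'erkt']

The negative lookaround is zero-width — it rules out positions where the adjacent text would match, without consuming anything.
With no groups in the pattern, `findall` gives back each whole match — 3 here.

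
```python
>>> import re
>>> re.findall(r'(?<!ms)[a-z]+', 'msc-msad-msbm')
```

The negative lookahead/lookbehind blocks any match where the forbidden context is present.
Since nothing is captured, `findall` lists the 3 matched substrings directly.

['msc', 'msad', 'msbm']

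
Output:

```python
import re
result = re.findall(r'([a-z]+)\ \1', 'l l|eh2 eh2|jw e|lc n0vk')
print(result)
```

['l']

A backreference is literal: `\1` must see the identical characters the first group matched.
Scanning left to right: at [0:3] match 'l l', group 1 = 'l'.
Because there's exactly one group, `findall` drops the full match and keeps group 1 from the one hit.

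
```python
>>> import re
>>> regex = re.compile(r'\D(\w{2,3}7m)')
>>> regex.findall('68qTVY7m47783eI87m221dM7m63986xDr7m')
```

['TVY7m', 'I87m', 'Dr7m']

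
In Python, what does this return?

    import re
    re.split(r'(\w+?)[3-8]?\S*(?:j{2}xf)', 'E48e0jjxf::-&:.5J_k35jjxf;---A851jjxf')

['', 'E', '']

The `?` after the quantifier makes it lazy — it takes as little as possible before letting the rest of the pattern try.
Because the pattern has a capturing group, `split` also inserts each captured text between the pieces.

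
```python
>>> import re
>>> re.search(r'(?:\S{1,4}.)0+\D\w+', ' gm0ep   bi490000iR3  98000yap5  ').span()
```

This matches 1 to 4 of a non-whitespace character, then any character (non-capturing group); then one or more of a literal '0', then a non-digit; then one or more of a word character.
The match spans [1:6] → 'gm0ep'.

(1, 6)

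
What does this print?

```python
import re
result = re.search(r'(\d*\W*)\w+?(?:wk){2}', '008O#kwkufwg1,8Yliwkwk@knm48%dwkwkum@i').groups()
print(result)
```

('1,',)

The match spans [12:22] → '1,8Yliwkwk'.
Captured: group 1 = '1,'.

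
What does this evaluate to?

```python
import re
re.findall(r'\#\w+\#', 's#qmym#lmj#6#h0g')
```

Matches: at [1:7] → '#qmym#'; at [10:13] → '#6#'.
With no groups in the pattern, `findall` gives back each whole match — 2 here.

['#qmym#', '#6#']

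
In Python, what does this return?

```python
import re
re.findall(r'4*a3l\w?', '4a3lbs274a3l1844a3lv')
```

['4a3lb', '4a3l1', '44a3lv']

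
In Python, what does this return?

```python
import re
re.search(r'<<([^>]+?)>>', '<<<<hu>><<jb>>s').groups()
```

`re.search` tries every starting position until one works.
The match spans [0:8] → '<<<<hu>>'.
Captured: group 1 = '<<hu'.

('<<hu',)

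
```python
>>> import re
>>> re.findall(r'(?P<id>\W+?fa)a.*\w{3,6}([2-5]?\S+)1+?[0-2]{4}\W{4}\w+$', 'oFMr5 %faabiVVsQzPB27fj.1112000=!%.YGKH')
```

[(' %fa', '.11')]

2 groups means the one result is a tuple of 2 captured strings — 1 here.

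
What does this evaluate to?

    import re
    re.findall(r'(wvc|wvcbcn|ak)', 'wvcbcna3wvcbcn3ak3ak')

The regex engine tests alternatives in the order written; an earlier branch that matches wins even if a later one would match more.
Matches: at [0:3] match 'wvc', group 1 = 'wvc'; at [8:11] match 'wvc', group 1 = 'wvc'; at [15:17] match 'ak', group 1 = 'ak'; at [18:20] match 'ak', group 1 = 'ak'.
`findall` collects group 1 from each match (4 total).

['wvc', 'wvc', 'ak', 'ak']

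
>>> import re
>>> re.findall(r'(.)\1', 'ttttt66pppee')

`\1` has to match the exact text group 1 already captured.
With a single group, `findall` returns only what that group captured — 5 items.

['t', 't', '6', 'p', 'e']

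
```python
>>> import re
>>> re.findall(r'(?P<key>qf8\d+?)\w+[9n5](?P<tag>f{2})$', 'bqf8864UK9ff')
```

[('qf88', 'ff')]

This matches the literal 'qf8', then one or more of a digit (lazy) (captured as 'key'); then one or more of a word character, then one of [9n5]; then exactly 2 of a literal 'f' (captured as 'tag'); then anchored at the end.
Walking the string: at [1:12] match 'qf8864UK9ff', groups = ('qf88', 'ff').
Multiple groups make `findall` return tuples — one 2-tuple for the one match.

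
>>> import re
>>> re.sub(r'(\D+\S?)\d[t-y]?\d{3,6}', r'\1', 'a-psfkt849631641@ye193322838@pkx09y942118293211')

'a-psfkt81@ye18@pkx0293211'

This matches one or more of a non-digit, then optionally a non-whitespace character (captured); then a digit, then optionally a character in [t-y], then 3 to 6 of a digit.
Matches: at [0:15] → 'a-psfkt84963164'; at [16:27] → '@ye19332283'; at [28:41] → '@pkx09y942118'.
`\1` in the replacement pulls in group 1's text for each match.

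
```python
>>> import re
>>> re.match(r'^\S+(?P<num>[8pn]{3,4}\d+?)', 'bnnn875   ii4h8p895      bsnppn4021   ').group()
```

'bnnn87'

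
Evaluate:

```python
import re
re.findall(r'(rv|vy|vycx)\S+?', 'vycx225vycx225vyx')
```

['vy', 'vy', 'vy']

Branches in `(...|...)` are attempted left-to-right; the first branch that allows the whole pattern to succeed is taken.
With a single group, `findall` returns only what that group captured — 3 items.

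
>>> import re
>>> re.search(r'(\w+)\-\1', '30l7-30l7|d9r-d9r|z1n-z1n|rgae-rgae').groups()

('30l7',)

After group 1 captures some text, `\1` only succeeds where that same text appears again.
`search` walks the string left to right and returns the first match it finds.
The match spans [0:9] → '30l7-30l7'.
Captured: group 1 = '30l7'.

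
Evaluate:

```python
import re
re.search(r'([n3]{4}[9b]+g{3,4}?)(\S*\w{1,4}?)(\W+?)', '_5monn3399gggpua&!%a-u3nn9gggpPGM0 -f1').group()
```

'nn3399gggpua&!%a-u3nn9gggpPGM0 '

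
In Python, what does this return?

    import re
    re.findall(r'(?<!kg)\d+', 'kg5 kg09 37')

Because the assertion is negative and zero-width, positions next to the forbidden text are skipped.
`findall` yields the raw match text (2 of them) because the pattern has no groups.

['9', '37']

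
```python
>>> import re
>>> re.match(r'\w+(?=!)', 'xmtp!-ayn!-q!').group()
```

'xmtp'

The lookaround is zero-width — it requires the adjacent text to match without consuming it, so the asserted text isn't part of the match.
`match` is anchored at position 0; if the pattern doesn't fit there, it returns None.
The match spans [0:4] → 'xmtp'.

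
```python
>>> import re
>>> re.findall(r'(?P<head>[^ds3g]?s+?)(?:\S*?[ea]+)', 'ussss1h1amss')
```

['us']

Pattern: optionally any character except [ds3g], then one or more of the literal 's' (lazy) (captured as 'head'); then zero or more of a non-whitespace character (lazy), then one or more of one of [ea] (non-capturing group).
`findall` collects group 1 from the one match (1 total).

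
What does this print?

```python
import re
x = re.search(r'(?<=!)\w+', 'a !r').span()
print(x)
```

(3, 4)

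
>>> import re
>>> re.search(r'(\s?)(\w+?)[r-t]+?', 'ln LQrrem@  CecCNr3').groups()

(' ', 'LQ')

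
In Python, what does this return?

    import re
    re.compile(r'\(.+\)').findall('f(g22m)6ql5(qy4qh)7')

Walking the string: at [1:18] → '(g22m)6ql5(qy4qh)'.
No capturing groups, so `findall` returns the 1 full match string.

['(g22m)6ql5(qy4qh)']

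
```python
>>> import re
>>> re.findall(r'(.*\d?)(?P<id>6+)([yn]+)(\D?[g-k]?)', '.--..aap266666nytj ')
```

Pattern: zero or more of any character, then optionally a digit (captured); then one or more of a literal '6' (captured as 'id'); then one or more of one of [yn] (captured); then optionally a non-digit, then optionally a character in [g-k] (captured).
Scanning left to right: at [0:18] match '.--..aap266666nytj', groups = ('.--..aap26666', '6', 'ny', 'tj').
4 groups means the one result is a tuple of 4 captured strings — 1 here.

[('.--..aap26666', '6', 'ny', 'tj')]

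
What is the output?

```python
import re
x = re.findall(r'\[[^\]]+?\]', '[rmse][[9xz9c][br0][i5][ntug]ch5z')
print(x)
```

['[rmse]', '[[9xz9c]', '[br0]', '[i5]', '[ntug]']

Walking the string: at [0:6] → '[rmse]'; at [6:14] → '[[9xz9c]'; at [14:19] → '[br0]'; at [19:23] → '[i5]'; at [23:29] → '[ntug]'.
Since nothing is captured, `findall` lists the 5 matched substrings directly.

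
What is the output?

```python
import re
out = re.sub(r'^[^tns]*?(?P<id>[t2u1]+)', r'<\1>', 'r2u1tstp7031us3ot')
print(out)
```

<2u1t>stp7031us3ot

Pattern: anchored at the start of the string; then zero or more of any character except [tns] (lazy); then one or more of one of [t2u1] (captured as 'id').
Matches: at [0:5] → 'r2u1t'.
Each match is replaced using the text its own group 1 captured.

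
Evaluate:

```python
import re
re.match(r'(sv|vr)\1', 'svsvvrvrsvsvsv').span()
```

(0, 4)

With `match`, the pattern is implicitly anchored at the beginning.
The match spans [0:4] → 'svsv'.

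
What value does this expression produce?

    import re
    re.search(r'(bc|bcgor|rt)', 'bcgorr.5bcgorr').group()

'bc'

The regex engine tests alternatives in the order written; an earlier branch that matches wins even if a later one would match more.
The match spans [0:2] → 'bc'.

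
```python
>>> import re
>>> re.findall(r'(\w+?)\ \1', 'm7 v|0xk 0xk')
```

`\1` has to match the exact text group 1 already captured.
Scanning left to right: at [5:12] match '0xk 0xk', group 1 = '0xk'.
Because there's exactly one group, `findall` drops the full match and keeps group 1 from the one hit.

['0xk']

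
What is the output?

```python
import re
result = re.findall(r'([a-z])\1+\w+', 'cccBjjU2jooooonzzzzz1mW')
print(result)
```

['c']

After group 1 captures some text, `\1` only succeeds where that same text appears again.
Scanning left to right: at [0:23] match 'cccBjjU2jooooonzzzzz1mW', group 1 = 'c'.
With a single group, `findall` returns only what that group captured — 1 item.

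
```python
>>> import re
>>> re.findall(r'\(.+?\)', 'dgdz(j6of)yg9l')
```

['(j6of)']

`findall` yields the raw match text (1 of them) because the pattern has no groups.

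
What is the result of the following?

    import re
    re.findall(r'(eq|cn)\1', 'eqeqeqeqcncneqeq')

`\1` has to match the exact text group 1 already captured.
Matches: at [0:4] match 'eqeq', group 1 = 'eq'; at [4:8] match 'eqeq', group 1 = 'eq'; at [8:12] match 'cncn', group 1 = 'cn'; at [12:16] match 'eqeq', group 1 = 'eq'.
One capturing group, so `findall` returns just the captured substring from each match — 4 in all.

['eq', 'eq', 'cn', 'eq']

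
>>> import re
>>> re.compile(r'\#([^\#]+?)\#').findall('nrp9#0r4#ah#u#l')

['0r4', 'u']

Walking the string: at [4:9] match '#0r4#', group 1 = '0r4'; at [11:14] match '#u#', group 1 = 'u'.
One capturing group, so `findall` returns just the captured substring from each match — 2 in all.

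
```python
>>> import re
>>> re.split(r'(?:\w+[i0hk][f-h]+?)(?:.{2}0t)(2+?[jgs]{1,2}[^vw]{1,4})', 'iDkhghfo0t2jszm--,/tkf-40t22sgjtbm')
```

This matches one or more of a word character, then one of [i0hk], then one or more of a character in [f-h] (lazy) (non-capturing group); then exactly 2 of any character, then the literal '0t' (non-capturing group); then one or more of the literal '2' (lazy), then 1 to 2 of one of [jgs], then 1 to 4 of any character except [vw] (captured).
With a capturing group present, the delimiter's captured portion is kept in the result list.

['', '2jszm--', ',/', '22sgjtbm', '']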